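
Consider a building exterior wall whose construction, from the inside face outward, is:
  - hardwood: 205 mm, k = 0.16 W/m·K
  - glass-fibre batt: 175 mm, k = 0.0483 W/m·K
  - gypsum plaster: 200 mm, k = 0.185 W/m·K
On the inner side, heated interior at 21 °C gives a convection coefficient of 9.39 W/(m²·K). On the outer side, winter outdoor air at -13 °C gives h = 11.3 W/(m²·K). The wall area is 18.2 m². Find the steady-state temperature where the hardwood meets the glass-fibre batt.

T ≈ 13.4 °C

Treating each layer as a thermal resistance in series:
R_inner film = 1/(h_i·A) = 1/(9.39×18.2) = 0.005851 K/W
R_hardwood = L/(kA) = 0.205/(0.16×18.2) = 0.0704 K/W
R_glass-fibre batt = L/(kA) = 0.175/(0.0483×18.2) = 0.1991 K/W
R_gypsum plaster = L/(kA) = 0.2/(0.185×18.2) = 0.0594 K/W
R_outer film = 1/(h_o·A) = 1/(11.3×18.2) = 0.004862 K/W
R_total = 0.3396 K/W;  Q = ΔT/R_total = 34/0.3396 = 100.1 W
T_interface = T_inner − Q·ΣR(inner→interface) = 21 − 100×0.07625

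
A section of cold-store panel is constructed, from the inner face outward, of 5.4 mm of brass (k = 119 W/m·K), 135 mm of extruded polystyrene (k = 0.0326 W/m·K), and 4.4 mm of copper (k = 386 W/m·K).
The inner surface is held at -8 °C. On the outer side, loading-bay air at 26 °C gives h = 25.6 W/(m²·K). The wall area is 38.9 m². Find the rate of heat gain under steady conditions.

Thermal resistances in series:
R_brass = L/(kA) = 0.0054/(119×38.9) = 1.167×10^-6 K/W
R_extruded polystyrene = L/(kA) = 0.135/(0.0326×38.9) = 0.1065 K/W
R_copper = L/(kA) = 0.0044/(386×38.9) = 2.93×10^-7 K/W
R_outer film = 1/(h_o·A) = 1/(25.6×38.9) = 0.001004 K/W
R_total = 0.1075 K/W
Q = ΔT / R_total = 34 / 0.1075

Q ≈ 316 W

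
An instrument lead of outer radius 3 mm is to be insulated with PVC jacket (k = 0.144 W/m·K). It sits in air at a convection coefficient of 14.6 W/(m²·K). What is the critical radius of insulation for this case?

r_cr ≈ 9.86 mm

For a cylinder r_cr = k/h = 0.144/14.6
r_cr = 9.86 mm; since the bare radius (3 mm) is below r_cr, adding a thin layer of insulation will *increase* heat loss.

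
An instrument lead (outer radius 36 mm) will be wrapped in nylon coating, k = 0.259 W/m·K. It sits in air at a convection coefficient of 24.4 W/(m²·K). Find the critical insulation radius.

r_cr ≈ 10.6 mm

For a cylinder r_cr = k/h = 0.259/24.4
r_cr = 10.6 mm; since the bare radius (36 mm) is above r_cr, any added insulation will reduce heat loss.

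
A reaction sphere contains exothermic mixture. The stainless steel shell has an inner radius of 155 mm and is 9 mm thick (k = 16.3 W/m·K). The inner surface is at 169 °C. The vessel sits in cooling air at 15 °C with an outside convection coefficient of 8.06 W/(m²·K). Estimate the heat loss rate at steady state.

Each spherical layer contributes R = (1/r_i − 1/r_o)/(4πk):
R_stainless steel shell = (1/0.155 − 1/0.164)/(4π×16.3) = 0.001729 K/W
R_outer film = 1/(h·4πr_o²) = 1/(8.06×4π×0.164²) = 0.3671 K/W
R_total = 0.3688 K/W
Q = ΔT/R_total = 154/0.3688

Q ≈ 418 W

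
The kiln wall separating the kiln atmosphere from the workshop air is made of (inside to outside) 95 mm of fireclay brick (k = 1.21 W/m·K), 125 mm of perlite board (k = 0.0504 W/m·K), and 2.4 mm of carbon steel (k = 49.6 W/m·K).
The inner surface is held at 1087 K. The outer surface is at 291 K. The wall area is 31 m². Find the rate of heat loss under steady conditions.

Q ≈ 9640 W

Model the wall as resistances in series:
R_fireclay brick = L/(kA) = 0.095/(1.21×31) = 0.002533 K/W
R_perlite board = L/(kA) = 0.125/(0.0504×31) = 0.08001 K/W
R_carbon steel = L/(kA) = 0.0024/(49.6×31) = 1.561×10^-6 K/W
R_total = 0.08254 K/W
Q = ΔT / R_total = 796 / 0.08254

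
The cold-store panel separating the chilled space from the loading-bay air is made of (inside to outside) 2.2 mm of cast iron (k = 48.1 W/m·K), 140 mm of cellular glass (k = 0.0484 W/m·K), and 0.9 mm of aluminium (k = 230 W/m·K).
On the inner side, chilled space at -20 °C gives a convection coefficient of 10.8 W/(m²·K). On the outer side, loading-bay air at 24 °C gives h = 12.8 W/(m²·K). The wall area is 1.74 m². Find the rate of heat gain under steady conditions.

Thermal resistances in series:
R_inner film = 1/(h_i·A) = 1/(10.8×1.74) = 0.05321 K/W
R_cast iron = L/(kA) = 0.0022/(48.1×1.74) = 2.629×10^-5 K/W
R_cellular glass = L/(kA) = 0.14/(0.0484×1.74) = 1.662 K/W
R_aluminium = L/(kA) = 0.0009/(230×1.74) = 2.249×10^-6 K/W
R_outer film = 1/(h_o·A) = 1/(12.8×1.74) = 0.0449 K/W
R_total = 1.761 K/W
Q = ΔT / R_total = 44 / 1.761

Q ≈ 25 W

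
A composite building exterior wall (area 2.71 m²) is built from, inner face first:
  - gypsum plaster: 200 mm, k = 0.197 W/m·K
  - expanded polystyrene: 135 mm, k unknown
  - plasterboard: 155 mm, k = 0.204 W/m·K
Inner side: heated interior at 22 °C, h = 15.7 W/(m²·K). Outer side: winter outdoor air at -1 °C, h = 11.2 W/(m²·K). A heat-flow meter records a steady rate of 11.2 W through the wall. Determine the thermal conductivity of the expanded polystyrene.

k ≈ 0.0371 W/(m·K)

Treating each layer as a thermal resistance in series:
R_inner film = 1/(h_i·A) = 1/(15.7×2.71) = 0.0235 K/W
R_gypsum plaster = L/(kA) = 0.2/(0.197×2.71) = 0.3746 K/W
R_plasterboard = L/(kA) = 0.155/(0.204×2.71) = 0.2804 K/W
R_outer film = 1/(h_o·A) = 1/(11.2×2.71) = 0.03295 K/W
Sum of known resistances R_other = 0.7114 K/W
Total R = ΔT/Q = 23/11.2 = 2.054 K/W
R_expanded polystyrene = R_total − R_other = 1.342 K/W
k = L/(R·A) = 0.135/(1.342×2.71)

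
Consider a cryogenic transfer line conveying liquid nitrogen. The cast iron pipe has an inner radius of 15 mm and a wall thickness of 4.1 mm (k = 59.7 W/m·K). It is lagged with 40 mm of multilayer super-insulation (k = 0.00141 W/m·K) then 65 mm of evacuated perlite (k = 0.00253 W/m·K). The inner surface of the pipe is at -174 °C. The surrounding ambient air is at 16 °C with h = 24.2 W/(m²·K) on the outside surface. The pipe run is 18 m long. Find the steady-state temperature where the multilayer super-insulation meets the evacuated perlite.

T ≈ -35 °C

Treating each annulus and film as a series resistance:
R_cast iron pipe wall = ln(19.1/15)/(2π×59.7×18) = 3.579×10^-5 K/W
R_multilayer super-insulation = ln(59.1/19.1)/(2π×0.00141×18) = 7.083 K/W
R_evacuated perlite = ln(124.1/59.1)/(2π×0.00253×18) = 2.593 K/W
R_outer film = 1/(h_o·2πr_oL) = 1/(24.2×2π×0.1241×18) = 0.002944 K/W
R_total = 9.679 K/W
Q = ΔT/R_total = 190/9.679
Q = 19.6 W
T_interface = T_inner + Q·ΣR(inner→interface) = -174 + 19.6×7.083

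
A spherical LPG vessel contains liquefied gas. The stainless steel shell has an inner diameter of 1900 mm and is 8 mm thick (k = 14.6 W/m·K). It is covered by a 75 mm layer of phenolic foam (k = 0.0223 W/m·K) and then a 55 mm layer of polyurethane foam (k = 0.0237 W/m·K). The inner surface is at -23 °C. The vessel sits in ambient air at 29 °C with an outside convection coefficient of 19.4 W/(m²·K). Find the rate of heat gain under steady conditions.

For a spherical shell R = (1/r₁ − 1/r₂)/(4πk); film R = 1/(h·4πr²). In series:
R_stainless steel shell = (1/0.95 − 1/0.958)/(4π×14.6) = 4.791×10^-5 K/W
R_phenolic foam = (1/0.958 − 1/1.033)/(4π×0.0223) = 0.2704 K/W
R_polyurethane foam = (1/1.033 − 1/1.088)/(4π×0.0237) = 0.1643 K/W
R_outer film = 1/(h·4πr_o²) = 1/(19.4×4π×1.088²) = 0.003465 K/W
R_total = 0.4383 K/W
Q = ΔT/R_total = 52/0.4383

Q ≈ 119 W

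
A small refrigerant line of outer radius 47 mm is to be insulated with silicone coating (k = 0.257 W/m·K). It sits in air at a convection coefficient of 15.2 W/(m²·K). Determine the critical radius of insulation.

For a cylinder r_cr = k/h = 0.257/15.2
r_cr = 16.9 mm; since the bare radius (47 mm) is above r_cr, any added insulation will reduce heat loss.

r_cr ≈ 16.9 mm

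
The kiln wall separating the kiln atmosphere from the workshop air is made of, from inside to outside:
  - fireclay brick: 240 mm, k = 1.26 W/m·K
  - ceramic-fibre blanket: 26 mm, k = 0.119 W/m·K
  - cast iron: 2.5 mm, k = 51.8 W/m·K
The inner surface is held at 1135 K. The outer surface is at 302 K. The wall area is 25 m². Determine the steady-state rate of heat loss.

Q ≈ 50900 W

Model the wall as resistances in series:
R_fireclay brick = L/(kA) = 0.24/(1.26×25) = 0.007619 K/W
R_ceramic-fibre blanket = L/(kA) = 0.026/(0.119×25) = 0.008739 K/W
R_cast iron = L/(kA) = 0.0025/(51.8×25) = 1.931×10^-6 K/W
R_total = 0.01636 K/W
Q = ΔT / R_total = 833 / 0.01636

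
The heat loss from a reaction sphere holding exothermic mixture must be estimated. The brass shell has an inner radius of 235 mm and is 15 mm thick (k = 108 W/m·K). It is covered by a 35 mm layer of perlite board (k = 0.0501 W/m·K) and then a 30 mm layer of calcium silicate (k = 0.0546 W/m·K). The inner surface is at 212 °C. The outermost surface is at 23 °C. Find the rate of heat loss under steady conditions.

Spherical conduction: R = (1/r_in − 1/r_out)/(4πk) per layer; series-sum.
R_brass shell = (1/0.235 − 1/0.25)/(4π×108) = 1.881×10^-4 K/W
R_perlite board = (1/0.25 − 1/0.285)/(4π×0.0501) = 0.7803 K/W
R_calcium silicate = (1/0.285 − 1/0.315)/(4π×0.0546) = 0.487 K/W
R_total = 1.267 K/W
Q = ΔT/R_total = 189/1.267

Q ≈ 149 W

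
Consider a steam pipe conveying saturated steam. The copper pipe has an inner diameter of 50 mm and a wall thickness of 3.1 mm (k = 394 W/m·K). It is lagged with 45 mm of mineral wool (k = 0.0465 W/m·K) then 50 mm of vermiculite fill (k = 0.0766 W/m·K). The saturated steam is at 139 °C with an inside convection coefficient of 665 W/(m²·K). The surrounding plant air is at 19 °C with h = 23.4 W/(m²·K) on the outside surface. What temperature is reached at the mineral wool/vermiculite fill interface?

Radial resistances (cylindrical: R_cond = ln(r_o/r_i)/(2πkL), R_conv = 1/(h·2πrL)):
R_inner film = 1/(h_i·2πr₁L) = 1/(665×2π×0.025×1) = 0.009573 K/W
R_copper pipe wall = ln(28.1/25)/(2π×394×1) = 4.722×10^-5 K/W
R_mineral wool = ln(73.1/28.1)/(2π×0.0465×1) = 3.272 K/W
R_vermiculite fill = ln(123.1/73.1)/(2π×0.0766×1) = 1.083 K/W
R_outer film = 1/(h_o·2πr_oL) = 1/(23.4×2π×0.1231×1) = 0.05525 K/W
R_total = 4.42 K/W
Q = ΔT/R_total = 120/4.42
Q = 27.1 W/m
T_interface = T_inner − Q·ΣR(inner→interface) = 139 − 27.1×3.282

T ≈ 49.9 °C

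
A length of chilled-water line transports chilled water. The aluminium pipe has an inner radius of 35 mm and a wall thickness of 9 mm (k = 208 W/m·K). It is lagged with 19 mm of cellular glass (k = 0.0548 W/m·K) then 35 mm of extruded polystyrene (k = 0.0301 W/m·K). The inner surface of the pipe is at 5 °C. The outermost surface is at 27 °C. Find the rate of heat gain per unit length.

Per-layer cylindrical resistances, series-summed:
R_aluminium pipe wall = ln(44/35)/(2π×208×1) = 1.751×10^-4 K/W
R_cellular glass = ln(63/44)/(2π×0.0548×1) = 1.042 K/W
R_extruded polystyrene = ln(98/63)/(2π×0.0301×1) = 2.336 K/W
R_total = 3.379 K/W
Q = ΔT/R_total = 22/3.379

q′ ≈ 6.51 W/m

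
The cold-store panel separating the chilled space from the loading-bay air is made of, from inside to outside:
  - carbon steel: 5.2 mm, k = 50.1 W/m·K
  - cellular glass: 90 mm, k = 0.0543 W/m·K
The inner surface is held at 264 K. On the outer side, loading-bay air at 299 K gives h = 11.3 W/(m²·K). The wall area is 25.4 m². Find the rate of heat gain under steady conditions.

Q ≈ 509 W

Thermal resistances in series:
R_carbon steel = L/(kA) = 0.0052/(50.1×25.4) = 4.086×10^-6 K/W
R_cellular glass = L/(kA) = 0.09/(0.0543×25.4) = 0.06525 K/W
R_outer film = 1/(h_o·A) = 1/(11.3×25.4) = 0.003484 K/W
R_total = 0.06874 K/W
Q = ΔT / R_total = 35 / 0.06874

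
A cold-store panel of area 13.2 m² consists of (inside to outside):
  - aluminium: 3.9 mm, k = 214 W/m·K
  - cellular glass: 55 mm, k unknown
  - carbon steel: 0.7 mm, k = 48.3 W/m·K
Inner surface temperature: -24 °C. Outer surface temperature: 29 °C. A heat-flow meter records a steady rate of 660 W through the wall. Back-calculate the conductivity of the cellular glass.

k ≈ 0.0519 W/(m·K)

Model the wall as resistances in series:
R_aluminium = L/(kA) = 0.0039/(214×13.2) = 1.381×10^-6 K/W
R_carbon steel = L/(kA) = 0.0007/(48.3×13.2) = 1.098×10^-6 K/W
Sum of known resistances R_other = 2.479×10^-6 K/W
Total R = ΔT/Q = 53/660 = 0.0803 K/W
R_cellular glass = R_total − R_other = 0.0803 K/W
k = L/(R·A) = 0.055/(0.0803×13.2)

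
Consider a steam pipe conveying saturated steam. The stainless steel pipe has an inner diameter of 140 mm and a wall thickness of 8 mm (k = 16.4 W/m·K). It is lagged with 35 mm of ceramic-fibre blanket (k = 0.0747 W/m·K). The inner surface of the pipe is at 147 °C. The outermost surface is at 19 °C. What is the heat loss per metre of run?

q′ ≈ 162 W/m

Treating each annulus and film as a series resistance:
R_stainless steel pipe wall = ln(78/70)/(2π×16.4×1) = 0.00105 K/W
R_ceramic-fibre blanket = ln(113/78)/(2π×0.0747×1) = 0.7898 K/W
R_total = 0.7908 K/W
Q = ΔT/R_total = 128/0.7908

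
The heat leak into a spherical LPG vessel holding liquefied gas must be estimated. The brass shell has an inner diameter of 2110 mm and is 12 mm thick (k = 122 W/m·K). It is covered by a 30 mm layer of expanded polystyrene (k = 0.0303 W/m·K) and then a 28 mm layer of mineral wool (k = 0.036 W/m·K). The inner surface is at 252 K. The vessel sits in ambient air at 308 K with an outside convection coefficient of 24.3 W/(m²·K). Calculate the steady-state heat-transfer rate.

Radial (spherical) resistances in series:
R_brass shell = (1/1.055 − 1/1.067)/(4π×122) = 6.953×10^-6 K/W
R_expanded polystyrene = (1/1.067 − 1/1.097)/(4π×0.0303) = 0.06731 K/W
R_mineral wool = (1/1.097 − 1/1.125)/(4π×0.036) = 0.05015 K/W
R_outer film = 1/(h·4πr_o²) = 1/(24.3×4π×1.125²) = 0.002587 K/W
R_total = 0.1201 K/W
Q = ΔT/R_total = 56/0.1201

Q ≈ 466 W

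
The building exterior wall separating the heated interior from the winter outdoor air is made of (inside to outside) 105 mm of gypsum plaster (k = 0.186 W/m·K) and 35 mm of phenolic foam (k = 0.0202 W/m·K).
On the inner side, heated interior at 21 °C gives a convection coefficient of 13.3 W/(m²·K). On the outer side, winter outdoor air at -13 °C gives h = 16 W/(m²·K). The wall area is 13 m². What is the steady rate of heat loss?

Q ≈ 182 W

Series thermal resistances:
R_inner film = 1/(h_i·A) = 1/(13.3×13) = 0.005784 K/W
R_gypsum plaster = L/(kA) = 0.105/(0.186×13) = 0.04342 K/W
R_phenolic foam = L/(kA) = 0.035/(0.0202×13) = 0.1333 K/W
R_outer film = 1/(h_o·A) = 1/(16×13) = 0.004808 K/W
R_total = 0.1873 K/W
Q = ΔT / R_total = 34 / 0.1873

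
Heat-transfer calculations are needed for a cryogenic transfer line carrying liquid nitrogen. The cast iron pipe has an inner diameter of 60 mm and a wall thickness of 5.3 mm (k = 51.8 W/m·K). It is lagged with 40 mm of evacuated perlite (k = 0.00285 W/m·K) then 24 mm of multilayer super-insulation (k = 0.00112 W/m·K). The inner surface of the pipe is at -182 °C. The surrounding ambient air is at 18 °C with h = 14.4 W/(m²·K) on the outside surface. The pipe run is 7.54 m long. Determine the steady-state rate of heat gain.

Radial resistances (cylindrical: R_cond = ln(r_o/r_i)/(2πkL), R_conv = 1/(h·2πrL)):
R_cast iron pipe wall = ln(35.3/30)/(2π×51.8×7.54) = 6.629×10^-5 K/W
R_evacuated perlite = ln(75.3/35.3)/(2π×0.00285×7.54) = 5.611 K/W
R_multilayer super-insulation = ln(99.3/75.3)/(2π×0.00112×7.54) = 5.214 K/W
R_outer film = 1/(h_o·2πr_oL) = 1/(14.4×2π×0.0993×7.54) = 0.01476 K/W
R_total = 10.84 K/W
Q = ΔT/R_total = 200/10.84

Q ≈ 18.5 W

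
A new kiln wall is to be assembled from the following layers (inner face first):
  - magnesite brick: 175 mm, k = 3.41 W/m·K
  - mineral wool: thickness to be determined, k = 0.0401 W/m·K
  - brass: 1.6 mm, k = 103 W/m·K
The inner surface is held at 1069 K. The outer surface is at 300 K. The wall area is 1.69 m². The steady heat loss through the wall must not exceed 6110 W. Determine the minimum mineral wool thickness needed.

Treating each layer as a thermal resistance in series:
R_magnesite brick = L/(kA) = 0.175/(3.41×1.69) = 0.03037 K/W
R_brass = L/(kA) = 0.0016/(103×1.69) = 9.192×10^-6 K/W
Sum of the known resistances R_other = 0.03038 K/W
Required total resistance R_tot = ΔT/Q_allow = 769/6110 = 0.1259 K/W
R_mineral wool = R_tot − R_other = 0.09548 K/W
L = R·k·A = 0.09548×0.0401×1.69

L ≈ 6.47 mm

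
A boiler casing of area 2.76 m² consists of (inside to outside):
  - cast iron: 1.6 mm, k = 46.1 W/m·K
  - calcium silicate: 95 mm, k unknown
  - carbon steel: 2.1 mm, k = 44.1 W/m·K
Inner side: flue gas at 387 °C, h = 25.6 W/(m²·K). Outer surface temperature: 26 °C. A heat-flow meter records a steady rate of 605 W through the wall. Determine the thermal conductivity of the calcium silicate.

Model the wall as resistances in series:
R_inner film = 1/(h_i·A) = 1/(25.6×2.76) = 0.01415 K/W
R_cast iron = L/(kA) = 0.0016/(46.1×2.76) = 1.258×10^-5 K/W
R_carbon steel = L/(kA) = 0.0021/(44.1×2.76) = 1.725×10^-5 K/W
Sum of known resistances R_other = 0.01418 K/W
Total R = ΔT/Q = 361/605 = 0.5967 K/W
R_calcium silicate = R_total − R_other = 0.5825 K/W
k = L/(R·A) = 0.095/(0.5825×2.76)

k ≈ 0.0591 W/(m·K)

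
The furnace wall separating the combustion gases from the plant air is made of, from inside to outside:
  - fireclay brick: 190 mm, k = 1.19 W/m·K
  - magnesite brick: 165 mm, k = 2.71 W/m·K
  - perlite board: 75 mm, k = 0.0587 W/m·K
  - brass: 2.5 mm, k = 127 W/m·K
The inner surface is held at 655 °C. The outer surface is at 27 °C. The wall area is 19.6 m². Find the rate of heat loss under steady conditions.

Thermal resistances in series:
R_fireclay brick = L/(kA) = 0.19/(1.19×19.6) = 0.008146 K/W
R_magnesite brick = L/(kA) = 0.165/(2.71×19.6) = 0.003106 K/W
R_perlite board = L/(kA) = 0.075/(0.0587×19.6) = 0.06519 K/W
R_brass = L/(kA) = 0.0025/(127×19.6) = 1.004×10^-6 K/W
R_total = 0.07644 K/W
Q = ΔT / R_total = 628 / 0.07644

Q ≈ 8220 W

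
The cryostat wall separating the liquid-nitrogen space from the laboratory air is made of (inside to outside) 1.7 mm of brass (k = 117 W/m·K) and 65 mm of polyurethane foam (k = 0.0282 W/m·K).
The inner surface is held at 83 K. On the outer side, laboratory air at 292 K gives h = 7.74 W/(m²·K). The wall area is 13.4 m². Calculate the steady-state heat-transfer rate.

Q ≈ 1150 W

Thermal resistances in series:
R_brass = L/(kA) = 0.0017/(117×13.4) = 1.084×10^-6 K/W
R_polyurethane foam = L/(kA) = 0.065/(0.0282×13.4) = 0.172 K/W
R_outer film = 1/(h_o·A) = 1/(7.74×13.4) = 0.009642 K/W
R_total = 0.1817 K/W
Q = ΔT / R_total = 209 / 0.1817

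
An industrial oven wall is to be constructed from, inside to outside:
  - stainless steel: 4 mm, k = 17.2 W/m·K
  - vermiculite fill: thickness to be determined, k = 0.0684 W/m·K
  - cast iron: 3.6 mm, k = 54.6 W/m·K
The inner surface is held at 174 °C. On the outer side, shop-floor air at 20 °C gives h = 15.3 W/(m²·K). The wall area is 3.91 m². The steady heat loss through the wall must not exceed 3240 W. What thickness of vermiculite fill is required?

Using the resistance-network approach (series):
R_stainless steel = L/(kA) = 0.004/(17.2×3.91) = 5.948×10^-5 K/W
R_cast iron = L/(kA) = 0.0036/(54.6×3.91) = 1.686×10^-5 K/W
R_outer film = 1/(h_o·A) = 1/(15.3×3.91) = 0.01672 K/W
Sum of the known resistances R_other = 0.01679 K/W
Required total resistance R_tot = ΔT/Q_allow = 154/3240 = 0.04753 K/W
R_vermiculite fill = R_tot − R_other = 0.03074 K/W
L = R·k·A = 0.03074×0.0684×3.91

L ≈ 8.22 mm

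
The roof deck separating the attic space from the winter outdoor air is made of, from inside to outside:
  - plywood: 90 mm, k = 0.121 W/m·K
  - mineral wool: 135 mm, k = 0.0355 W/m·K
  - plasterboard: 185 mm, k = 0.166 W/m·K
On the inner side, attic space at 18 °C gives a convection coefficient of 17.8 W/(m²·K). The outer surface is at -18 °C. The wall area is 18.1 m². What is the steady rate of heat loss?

Model the wall as resistances in series:
R_inner film = 1/(h_i·A) = 1/(17.8×18.1) = 0.003104 K/W
R_plywood = L/(kA) = 0.09/(0.121×18.1) = 0.04109 K/W
R_mineral wool = L/(kA) = 0.135/(0.0355×18.1) = 0.2101 K/W
R_plasterboard = L/(kA) = 0.185/(0.166×18.1) = 0.06157 K/W
R_total = 0.3159 K/W
Q = ΔT / R_total = 36 / 0.3159

Q ≈ 114 W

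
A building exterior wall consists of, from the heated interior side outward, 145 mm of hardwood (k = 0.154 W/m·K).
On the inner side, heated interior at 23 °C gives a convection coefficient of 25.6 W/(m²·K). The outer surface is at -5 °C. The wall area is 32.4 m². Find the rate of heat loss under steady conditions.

Thermal resistances in series:
R_inner film = 1/(h_i·A) = 1/(25.6×32.4) = 0.001206 K/W
R_hardwood = L/(kA) = 0.145/(0.154×32.4) = 0.02906 K/W
R_total = 0.03027 K/W
Q = ΔT / R_total = 28 / 0.03027

Q ≈ 925 W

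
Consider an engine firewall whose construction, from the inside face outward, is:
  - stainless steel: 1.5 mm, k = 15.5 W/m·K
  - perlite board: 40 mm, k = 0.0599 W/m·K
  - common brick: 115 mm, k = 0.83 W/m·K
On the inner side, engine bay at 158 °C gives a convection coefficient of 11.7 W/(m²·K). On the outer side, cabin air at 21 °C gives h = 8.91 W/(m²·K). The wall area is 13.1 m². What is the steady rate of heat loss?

Treating each layer as a thermal resistance in series:
R_inner film = 1/(h_i·A) = 1/(11.7×13.1) = 0.006524 K/W
R_stainless steel = L/(kA) = 0.0015/(15.5×13.1) = 7.387×10^-6 K/W
R_perlite board = L/(kA) = 0.04/(0.0599×13.1) = 0.05098 K/W
R_common brick = L/(kA) = 0.115/(0.83×13.1) = 0.01058 K/W
R_outer film = 1/(h_o·A) = 1/(8.91×13.1) = 0.008567 K/W
R_total = 0.07665 K/W
Q = ΔT / R_total = 137 / 0.07665

Q ≈ 1790 W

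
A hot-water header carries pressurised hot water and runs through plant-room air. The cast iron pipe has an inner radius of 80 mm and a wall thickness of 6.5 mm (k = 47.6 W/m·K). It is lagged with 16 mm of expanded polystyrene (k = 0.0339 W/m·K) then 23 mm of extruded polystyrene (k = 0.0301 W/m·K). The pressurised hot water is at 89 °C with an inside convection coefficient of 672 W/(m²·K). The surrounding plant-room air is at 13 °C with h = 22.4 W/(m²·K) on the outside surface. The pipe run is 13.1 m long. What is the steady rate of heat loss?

Cylindrical conduction, so R = ln(r₂/r₁)/(2πkL) per layer, in series:
R_inner film = 1/(h_i·2πr₁L) = 1/(672×2π×0.08×13.1) = 2.26×10^-4 K/W
R_cast iron pipe wall = ln(86.5/80)/(2π×47.6×13.1) = 1.994×10^-5 K/W
R_expanded polystyrene = ln(102.5/86.5)/(2π×0.0339×13.1) = 0.06082 K/W
R_extruded polystyrene = ln(125.5/102.5)/(2π×0.0301×13.1) = 0.08171 K/W
R_outer film = 1/(h_o·2πr_oL) = 1/(22.4×2π×0.1255×13.1) = 0.004322 K/W
R_total = 0.1471 K/W
Q = ΔT/R_total = 76/0.1471

Q ≈ 517 W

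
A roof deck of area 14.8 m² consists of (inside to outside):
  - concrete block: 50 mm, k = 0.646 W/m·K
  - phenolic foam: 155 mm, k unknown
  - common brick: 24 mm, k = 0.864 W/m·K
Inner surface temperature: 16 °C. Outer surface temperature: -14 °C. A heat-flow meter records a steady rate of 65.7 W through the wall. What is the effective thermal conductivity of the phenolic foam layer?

k ≈ 0.0233 W/(m·K)

Model the wall as resistances in series:
R_concrete block = L/(kA) = 0.05/(0.646×14.8) = 0.00523 K/W
R_common brick = L/(kA) = 0.024/(0.864×14.8) = 0.001877 K/W
Sum of known resistances R_other = 0.007107 K/W
Total R = ΔT/Q = 30/65.7 = 0.4566 K/W
R_phenolic foam = R_total − R_other = 0.4495 K/W
k = L/(R·A) = 0.155/(0.4495×14.8)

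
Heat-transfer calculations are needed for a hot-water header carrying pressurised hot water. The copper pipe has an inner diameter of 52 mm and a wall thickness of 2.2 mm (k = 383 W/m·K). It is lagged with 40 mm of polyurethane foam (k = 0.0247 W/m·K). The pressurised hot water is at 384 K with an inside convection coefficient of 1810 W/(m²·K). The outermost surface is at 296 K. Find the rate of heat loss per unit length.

q′ ≈ 15.5 W/m

Cylindrical conduction, so R = ln(r₂/r₁)/(2πkL) per layer, in series:
R_inner film = 1/(h_i·2πr₁L) = 1/(1810×2π×0.026×1) = 0.003382 K/W
R_copper pipe wall = ln(28.2/26)/(2π×383×1) = 3.375×10^-5 K/W
R_polyurethane foam = ln(68.2/28.2)/(2π×0.0247×1) = 5.69 K/W
R_total = 5.694 K/W
Q = ΔT/R_total = 88/5.694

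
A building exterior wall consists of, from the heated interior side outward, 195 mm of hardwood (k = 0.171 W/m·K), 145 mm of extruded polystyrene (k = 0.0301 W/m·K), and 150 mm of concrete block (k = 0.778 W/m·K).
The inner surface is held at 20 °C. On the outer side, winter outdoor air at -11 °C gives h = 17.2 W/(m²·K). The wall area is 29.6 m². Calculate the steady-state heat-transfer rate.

Treating each layer as a thermal resistance in series:
R_hardwood = L/(kA) = 0.195/(0.171×29.6) = 0.03853 K/W
R_extruded polystyrene = L/(kA) = 0.145/(0.0301×29.6) = 0.1627 K/W
R_concrete block = L/(kA) = 0.15/(0.778×29.6) = 0.006514 K/W
R_outer film = 1/(h_o·A) = 1/(17.2×29.6) = 0.001964 K/W
R_total = 0.2097 K/W
Q = ΔT / R_total = 31 / 0.2097

Q ≈ 148 W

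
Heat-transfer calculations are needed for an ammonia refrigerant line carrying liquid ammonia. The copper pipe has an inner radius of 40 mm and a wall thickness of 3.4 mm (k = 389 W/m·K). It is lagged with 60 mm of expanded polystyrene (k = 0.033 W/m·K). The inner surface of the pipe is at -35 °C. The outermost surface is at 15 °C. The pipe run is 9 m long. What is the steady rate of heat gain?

Q ≈ 107 W

For a radial system each layer contributes R = ln(r_out/r_in)/(2πkL); films add R = 1/(hA).
R_copper pipe wall = ln(43.4/40)/(2π×389×9) = 3.709×10^-6 K/W
R_expanded polystyrene = ln(103.4/43.4)/(2π×0.033×9) = 0.4652 K/W
R_total = 0.4652 K/W
Q = ΔT/R_total = 50/0.4652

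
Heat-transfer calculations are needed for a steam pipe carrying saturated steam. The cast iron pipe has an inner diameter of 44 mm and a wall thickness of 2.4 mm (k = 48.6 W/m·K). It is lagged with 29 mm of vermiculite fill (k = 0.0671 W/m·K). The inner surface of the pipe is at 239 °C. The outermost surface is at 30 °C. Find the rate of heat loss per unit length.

q′ ≈ 112 W/m

Radial resistances (cylindrical: R_cond = ln(r_o/r_i)/(2πkL), R_conv = 1/(h·2πrL)):
R_cast iron pipe wall = ln(24.4/22)/(2π×48.6×1) = 3.391×10^-4 K/W
R_vermiculite fill = ln(53.4/24.4)/(2π×0.0671×1) = 1.858 K/W
R_total = 1.858 K/W
Q = ΔT/R_total = 209/1.858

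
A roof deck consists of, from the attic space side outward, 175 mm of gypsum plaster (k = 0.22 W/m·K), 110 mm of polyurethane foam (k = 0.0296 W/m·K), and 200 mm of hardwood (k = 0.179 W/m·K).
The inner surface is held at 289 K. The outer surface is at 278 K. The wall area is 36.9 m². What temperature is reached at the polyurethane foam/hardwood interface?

Series thermal resistances:
R_gypsum plaster = L/(kA) = 0.175/(0.22×36.9) = 0.02156 K/W
R_polyurethane foam = L/(kA) = 0.11/(0.0296×36.9) = 0.1007 K/W
R_hardwood = L/(kA) = 0.2/(0.179×36.9) = 0.03028 K/W
R_total = 0.1525 K/W;  Q = ΔT/R_total = 11/0.1525 = 72.11 W
T_interface = T_inner − Q·ΣR(inner→interface) = 289 − 72.1×0.1223

T ≈ 280 K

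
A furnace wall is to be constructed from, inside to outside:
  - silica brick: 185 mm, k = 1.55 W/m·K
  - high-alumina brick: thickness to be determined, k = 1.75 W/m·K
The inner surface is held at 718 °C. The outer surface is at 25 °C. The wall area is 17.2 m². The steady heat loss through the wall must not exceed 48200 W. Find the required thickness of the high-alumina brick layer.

Model the wall as resistances in series:
R_silica brick = L/(kA) = 0.185/(1.55×17.2) = 0.006939 K/W
Sum of the known resistances R_other = 0.006939 K/W
Required total resistance R_tot = ΔT/Q_allow = 693/48200 = 0.01438 K/W
R_high-alumina brick = R_tot − R_other = 0.007438 K/W
L = R·k·A = 0.007438×1.75×17.2

L ≈ 224 mm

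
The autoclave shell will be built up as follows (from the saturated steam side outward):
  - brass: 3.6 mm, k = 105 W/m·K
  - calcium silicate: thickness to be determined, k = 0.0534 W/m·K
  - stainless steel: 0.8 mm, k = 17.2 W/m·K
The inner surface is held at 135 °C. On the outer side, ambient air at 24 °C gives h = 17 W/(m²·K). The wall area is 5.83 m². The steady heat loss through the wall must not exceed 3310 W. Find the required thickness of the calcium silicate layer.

L ≈ 7.29 mm

Model the wall as resistances in series:
R_brass = L/(kA) = 0.0036/(105×5.83) = 5.881×10^-6 K/W
R_stainless steel = L/(kA) = 0.0008/(17.2×5.83) = 7.978×10^-6 K/W
R_outer film = 1/(h_o·A) = 1/(17×5.83) = 0.01009 K/W
Sum of the known resistances R_other = 0.0101 K/W
Required total resistance R_tot = ΔT/Q_allow = 111/3310 = 0.03353 K/W
R_calcium silicate = R_tot − R_other = 0.02343 K/W
L = R·k·A = 0.02343×0.0534×5.83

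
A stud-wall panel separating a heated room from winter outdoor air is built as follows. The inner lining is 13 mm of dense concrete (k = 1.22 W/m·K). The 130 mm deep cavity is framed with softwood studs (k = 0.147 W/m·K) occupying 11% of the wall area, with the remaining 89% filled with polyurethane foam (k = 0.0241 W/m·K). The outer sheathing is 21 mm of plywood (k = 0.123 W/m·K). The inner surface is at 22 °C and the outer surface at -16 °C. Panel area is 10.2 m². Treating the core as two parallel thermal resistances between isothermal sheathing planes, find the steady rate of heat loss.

Q ≈ 107 W

Sheathing layers in series; stud and cavity paths in parallel between them.
R_inner = 0.013/(1.22×10.2) = 0.001045 K/W
R_stud  = 0.13/(0.147×0.11×10.2) = 0.7882 K/W
R_cav   = 0.13/(0.0241×0.89×10.2) = 0.5942 K/W
1/R_core = 1/R_stud + 1/R_cav → R_core = 0.3388 K/W
R_outer = 0.021/(0.123×10.2) = 0.01674 K/W
R_total = 0.3566 K/W
Q = ΔT/R_total = 38/0.3566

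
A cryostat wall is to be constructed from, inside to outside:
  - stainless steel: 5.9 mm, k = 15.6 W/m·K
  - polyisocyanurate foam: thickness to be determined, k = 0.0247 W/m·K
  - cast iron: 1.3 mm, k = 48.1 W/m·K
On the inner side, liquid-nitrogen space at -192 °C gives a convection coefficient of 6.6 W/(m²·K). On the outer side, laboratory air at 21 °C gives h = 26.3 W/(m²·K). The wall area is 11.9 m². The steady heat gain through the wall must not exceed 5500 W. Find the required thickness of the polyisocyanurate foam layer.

L ≈ 6.69 mm

Treating each layer as a thermal resistance in series:
R_inner film = 1/(h_i·A) = 1/(6.6×11.9) = 0.01273 K/W
R_stainless steel = L/(kA) = 0.0059/(15.6×11.9) = 3.178×10^-5 K/W
R_cast iron = L/(kA) = 0.0013/(48.1×11.9) = 2.271×10^-6 K/W
R_outer film = 1/(h_o·A) = 1/(26.3×11.9) = 0.003195 K/W
Sum of the known resistances R_other = 0.01596 K/W
Required total resistance R_tot = ΔT/Q_allow = 213/5500 = 0.03873 K/W
R_polyisocyanurate foam = R_tot − R_other = 0.02277 K/W
L = R·k·A = 0.02277×0.0247×11.9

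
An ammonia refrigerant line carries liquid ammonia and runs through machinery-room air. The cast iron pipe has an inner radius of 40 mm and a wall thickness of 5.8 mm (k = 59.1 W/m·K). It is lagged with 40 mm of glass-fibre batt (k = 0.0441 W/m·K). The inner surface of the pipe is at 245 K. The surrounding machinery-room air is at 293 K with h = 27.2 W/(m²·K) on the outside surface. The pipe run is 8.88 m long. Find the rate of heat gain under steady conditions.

Per-layer cylindrical resistances, series-summed:
R_cast iron pipe wall = ln(45.8/40)/(2π×59.1×8.88) = 4.106×10^-5 K/W
R_glass-fibre batt = ln(85.8/45.8)/(2π×0.0441×8.88) = 0.2551 K/W
R_outer film = 1/(h_o·2πr_oL) = 1/(27.2×2π×0.0858×8.88) = 0.00768 K/W
R_total = 0.2628 K/W
Q = ΔT/R_total = 48/0.2628

Q ≈ 183 W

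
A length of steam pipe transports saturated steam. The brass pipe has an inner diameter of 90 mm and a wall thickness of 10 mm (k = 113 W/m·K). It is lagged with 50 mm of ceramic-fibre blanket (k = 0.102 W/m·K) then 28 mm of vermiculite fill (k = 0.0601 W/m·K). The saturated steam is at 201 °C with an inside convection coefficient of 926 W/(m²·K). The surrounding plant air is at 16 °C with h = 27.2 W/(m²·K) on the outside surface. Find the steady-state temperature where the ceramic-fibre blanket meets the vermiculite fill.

T ≈ 89.6 °C

Cylindrical conduction, so R = ln(r₂/r₁)/(2πkL) per layer, in series:
R_inner film = 1/(h_i·2πr₁L) = 1/(926×2π×0.045×1) = 0.003819 K/W
R_brass pipe wall = ln(55/45)/(2π×113×1) = 2.826×10^-4 K/W
R_ceramic-fibre blanket = ln(105/55)/(2π×0.102×1) = 1.009 K/W
R_vermiculite fill = ln(133/105)/(2π×0.0601×1) = 0.626 K/W
R_outer film = 1/(h_o·2πr_oL) = 1/(27.2×2π×0.133×1) = 0.04399 K/W
R_total = 1.683 K/W
Q = ΔT/R_total = 185/1.683
Q = 110 W/m
T_interface = T_inner − Q·ΣR(inner→interface) = 201 − 110×1.013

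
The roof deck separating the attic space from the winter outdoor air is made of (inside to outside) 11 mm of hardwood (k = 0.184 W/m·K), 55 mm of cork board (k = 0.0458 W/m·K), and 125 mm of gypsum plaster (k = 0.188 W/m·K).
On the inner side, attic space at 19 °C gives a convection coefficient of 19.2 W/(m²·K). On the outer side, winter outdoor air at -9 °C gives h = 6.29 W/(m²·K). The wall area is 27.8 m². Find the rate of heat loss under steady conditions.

Thermal resistances in series:
R_inner film = 1/(h_i·A) = 1/(19.2×27.8) = 0.001874 K/W
R_hardwood = L/(kA) = 0.011/(0.184×27.8) = 0.00215 K/W
R_cork board = L/(kA) = 0.055/(0.0458×27.8) = 0.0432 K/W
R_gypsum plaster = L/(kA) = 0.125/(0.188×27.8) = 0.02392 K/W
R_outer film = 1/(h_o·A) = 1/(6.29×27.8) = 0.005719 K/W
R_total = 0.07686 K/W
Q = ΔT / R_total = 28 / 0.07686

Q ≈ 364 W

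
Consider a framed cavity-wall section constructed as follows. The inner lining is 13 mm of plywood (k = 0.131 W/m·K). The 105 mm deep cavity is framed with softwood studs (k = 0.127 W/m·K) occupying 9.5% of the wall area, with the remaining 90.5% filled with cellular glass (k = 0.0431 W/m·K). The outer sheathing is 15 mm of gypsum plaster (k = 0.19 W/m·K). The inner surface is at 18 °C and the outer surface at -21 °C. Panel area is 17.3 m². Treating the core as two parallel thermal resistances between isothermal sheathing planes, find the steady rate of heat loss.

Sheathing layers in series; stud and cavity paths in parallel between them.
R_inner = 0.013/(0.131×17.3) = 0.005736 K/W
R_stud  = 0.105/(0.127×0.095×17.3) = 0.5031 K/W
R_cav   = 0.105/(0.0431×0.905×17.3) = 0.1556 K/W
1/R_core = 1/R_stud + 1/R_cav → R_core = 0.1188 K/W
R_outer = 0.015/(0.19×17.3) = 0.004563 K/W
R_total = 0.1291 K/W
Q = ΔT/R_total = 39/0.1291

Q ≈ 302 W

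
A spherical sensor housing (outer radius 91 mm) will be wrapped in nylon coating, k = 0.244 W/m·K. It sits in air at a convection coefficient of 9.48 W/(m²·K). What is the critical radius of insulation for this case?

r_cr ≈ 51.5 mm

For a sphere r_cr = 2k/h = 2×0.244/9.48
r_cr = 51.5 mm; since the bare radius (91 mm) is above r_cr, any added insulation will reduce heat loss.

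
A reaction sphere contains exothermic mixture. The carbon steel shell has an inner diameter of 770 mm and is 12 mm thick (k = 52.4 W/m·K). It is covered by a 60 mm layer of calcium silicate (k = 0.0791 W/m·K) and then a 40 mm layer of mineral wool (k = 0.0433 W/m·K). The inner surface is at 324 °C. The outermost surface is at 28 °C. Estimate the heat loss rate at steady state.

Q ≈ 451 W

For a spherical shell R = (1/r₁ − 1/r₂)/(4πk); film R = 1/(h·4πr²). In series:
R_carbon steel shell = (1/0.385 − 1/0.397)/(4π×52.4) = 1.192×10^-4 K/W
R_calcium silicate = (1/0.397 − 1/0.457)/(4π×0.0791) = 0.3327 K/W
R_mineral wool = (1/0.457 − 1/0.497)/(4π×0.0433) = 0.3237 K/W
R_total = 0.6565 K/W
Q = ΔT/R_total = 296/0.6565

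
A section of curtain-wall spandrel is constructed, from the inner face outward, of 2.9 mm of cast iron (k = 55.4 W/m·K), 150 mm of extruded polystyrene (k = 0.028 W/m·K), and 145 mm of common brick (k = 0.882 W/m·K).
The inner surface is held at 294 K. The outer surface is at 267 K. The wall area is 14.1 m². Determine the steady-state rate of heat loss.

Q ≈ 68.9 W

Model the wall as resistances in series:
R_cast iron = L/(kA) = 0.0029/(55.4×14.1) = 3.713×10^-6 K/W
R_extruded polystyrene = L/(kA) = 0.15/(0.028×14.1) = 0.3799 K/W
R_common brick = L/(kA) = 0.145/(0.882×14.1) = 0.01166 K/W
R_total = 0.3916 K/W
Q = ΔT / R_total = 27 / 0.3916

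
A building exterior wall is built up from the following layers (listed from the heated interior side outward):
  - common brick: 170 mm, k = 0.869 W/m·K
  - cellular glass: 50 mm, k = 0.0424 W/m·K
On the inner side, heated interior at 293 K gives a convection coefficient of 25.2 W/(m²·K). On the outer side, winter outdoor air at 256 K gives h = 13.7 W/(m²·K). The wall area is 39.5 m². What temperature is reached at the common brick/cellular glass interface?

T ≈ 287 K

Model the wall as resistances in series:
R_inner film = 1/(h_i·A) = 1/(25.2×39.5) = 0.001005 K/W
R_common brick = L/(kA) = 0.17/(0.869×39.5) = 0.004953 K/W
R_cellular glass = L/(kA) = 0.05/(0.0424×39.5) = 0.02985 K/W
R_outer film = 1/(h_o·A) = 1/(13.7×39.5) = 0.001848 K/W
R_total = 0.03766 K/W;  Q = ΔT/R_total = 37/0.03766 = 982.5 W
T_interface = T_inner − Q·ΣR(inner→interface) = 293 − 982×0.005957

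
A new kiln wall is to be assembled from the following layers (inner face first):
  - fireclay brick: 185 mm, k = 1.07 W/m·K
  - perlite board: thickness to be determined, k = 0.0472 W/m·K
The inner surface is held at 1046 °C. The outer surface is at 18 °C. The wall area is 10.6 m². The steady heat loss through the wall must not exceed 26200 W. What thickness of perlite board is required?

L ≈ 11.5 mm

Treating each layer as a thermal resistance in series:
R_fireclay brick = L/(kA) = 0.185/(1.07×10.6) = 0.01631 K/W
Sum of the known resistances R_other = 0.01631 K/W
Required total resistance R_tot = ΔT/Q_allow = 1028/26200 = 0.03924 K/W
R_perlite board = R_tot − R_other = 0.02293 K/W
L = R·k·A = 0.02293×0.0472×10.6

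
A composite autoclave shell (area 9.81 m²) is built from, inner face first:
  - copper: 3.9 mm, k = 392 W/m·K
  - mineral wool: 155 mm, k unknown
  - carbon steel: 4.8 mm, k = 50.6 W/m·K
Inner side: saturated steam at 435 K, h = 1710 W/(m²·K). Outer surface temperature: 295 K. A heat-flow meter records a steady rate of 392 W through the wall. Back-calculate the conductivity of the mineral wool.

k ≈ 0.0442 W/(m·K)

Series thermal resistances:
R_inner film = 1/(h_i·A) = 1/(1710×9.81) = 5.961×10^-5 K/W
R_copper = L/(kA) = 0.0039/(392×9.81) = 1.014×10^-6 K/W
R_carbon steel = L/(kA) = 0.0048/(50.6×9.81) = 9.67×10^-6 K/W
Sum of known resistances R_other = 7.03×10^-5 K/W
Total R = ΔT/Q = 140/392 = 0.3571 K/W
R_mineral wool = R_total − R_other = 0.3571 K/W
k = L/(R·A) = 0.155/(0.3571×9.81)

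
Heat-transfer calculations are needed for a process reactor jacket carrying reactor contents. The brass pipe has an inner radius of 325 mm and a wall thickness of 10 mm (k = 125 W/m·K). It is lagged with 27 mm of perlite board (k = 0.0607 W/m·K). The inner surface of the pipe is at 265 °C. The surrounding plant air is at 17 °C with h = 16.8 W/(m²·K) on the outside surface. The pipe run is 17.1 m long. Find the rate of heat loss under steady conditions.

Per-layer cylindrical resistances, series-summed:
R_brass pipe wall = ln(335/325)/(2π×125×17.1) = 2.256×10^-6 K/W
R_perlite board = ln(362/335)/(2π×0.0607×17.1) = 0.01189 K/W
R_outer film = 1/(h_o·2πr_oL) = 1/(16.8×2π×0.362×17.1) = 0.00153 K/W
R_total = 0.01342 K/W
Q = ΔT/R_total = 248/0.01342

Q ≈ 18500 W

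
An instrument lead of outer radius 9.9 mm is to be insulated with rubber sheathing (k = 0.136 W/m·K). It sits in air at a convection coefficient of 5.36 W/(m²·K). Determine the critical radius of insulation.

For a cylinder r_cr = k/h = 0.136/5.36
r_cr = 25.4 mm; since the bare radius (9.9 mm) is below r_cr, adding a thin layer of insulation will *increase* heat loss.

r_cr ≈ 25.4 mm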